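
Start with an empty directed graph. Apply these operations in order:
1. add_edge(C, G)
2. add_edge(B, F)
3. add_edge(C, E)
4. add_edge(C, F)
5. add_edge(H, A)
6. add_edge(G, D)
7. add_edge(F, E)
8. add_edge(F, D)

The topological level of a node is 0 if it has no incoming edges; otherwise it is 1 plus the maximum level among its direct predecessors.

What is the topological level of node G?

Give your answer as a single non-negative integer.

Op 1: add_edge(C, G). Edges now: 1
Op 2: add_edge(B, F). Edges now: 2
Op 3: add_edge(C, E). Edges now: 3
Op 4: add_edge(C, F). Edges now: 4
Op 5: add_edge(H, A). Edges now: 5
Op 6: add_edge(G, D). Edges now: 6
Op 7: add_edge(F, E). Edges now: 7
Op 8: add_edge(F, D). Edges now: 8
Compute levels (Kahn BFS):
  sources (in-degree 0): B, C, H
  process B: level=0
    B->F: in-degree(F)=1, level(F)>=1
  process C: level=0
    C->E: in-degree(E)=1, level(E)>=1
    C->F: in-degree(F)=0, level(F)=1, enqueue
    C->G: in-degree(G)=0, level(G)=1, enqueue
  process H: level=0
    H->A: in-degree(A)=0, level(A)=1, enqueue
  process F: level=1
    F->D: in-degree(D)=1, level(D)>=2
    F->E: in-degree(E)=0, level(E)=2, enqueue
  process G: level=1
    G->D: in-degree(D)=0, level(D)=2, enqueue
  process A: level=1
  process E: level=2
  process D: level=2
All levels: A:1, B:0, C:0, D:2, E:2, F:1, G:1, H:0
level(G) = 1

Answer: 1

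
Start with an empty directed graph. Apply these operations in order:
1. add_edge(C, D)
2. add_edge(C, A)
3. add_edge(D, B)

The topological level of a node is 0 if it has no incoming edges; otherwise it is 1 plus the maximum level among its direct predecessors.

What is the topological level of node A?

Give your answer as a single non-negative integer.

Answer: 1

Derivation:
Op 1: add_edge(C, D). Edges now: 1
Op 2: add_edge(C, A). Edges now: 2
Op 3: add_edge(D, B). Edges now: 3
Compute levels (Kahn BFS):
  sources (in-degree 0): C
  process C: level=0
    C->A: in-degree(A)=0, level(A)=1, enqueue
    C->D: in-degree(D)=0, level(D)=1, enqueue
  process A: level=1
  process D: level=1
    D->B: in-degree(B)=0, level(B)=2, enqueue
  process B: level=2
All levels: A:1, B:2, C:0, D:1
level(A) = 1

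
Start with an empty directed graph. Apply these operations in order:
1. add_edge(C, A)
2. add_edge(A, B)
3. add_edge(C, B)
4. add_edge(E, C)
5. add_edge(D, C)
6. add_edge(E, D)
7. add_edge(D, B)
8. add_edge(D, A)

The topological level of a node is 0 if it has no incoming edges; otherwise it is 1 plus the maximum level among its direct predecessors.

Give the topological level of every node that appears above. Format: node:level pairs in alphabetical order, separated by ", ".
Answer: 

Answer: A:3, B:4, C:2, D:1, E:0

Derivation:
Op 1: add_edge(C, A). Edges now: 1
Op 2: add_edge(A, B). Edges now: 2
Op 3: add_edge(C, B). Edges now: 3
Op 4: add_edge(E, C). Edges now: 4
Op 5: add_edge(D, C). Edges now: 5
Op 6: add_edge(E, D). Edges now: 6
Op 7: add_edge(D, B). Edges now: 7
Op 8: add_edge(D, A). Edges now: 8
Compute levels (Kahn BFS):
  sources (in-degree 0): E
  process E: level=0
    E->C: in-degree(C)=1, level(C)>=1
    E->D: in-degree(D)=0, level(D)=1, enqueue
  process D: level=1
    D->A: in-degree(A)=1, level(A)>=2
    D->B: in-degree(B)=2, level(B)>=2
    D->C: in-degree(C)=0, level(C)=2, enqueue
  process C: level=2
    C->A: in-degree(A)=0, level(A)=3, enqueue
    C->B: in-degree(B)=1, level(B)>=3
  process A: level=3
    A->B: in-degree(B)=0, level(B)=4, enqueue
  process B: level=4
All levels: A:3, B:4, C:2, D:1, E:0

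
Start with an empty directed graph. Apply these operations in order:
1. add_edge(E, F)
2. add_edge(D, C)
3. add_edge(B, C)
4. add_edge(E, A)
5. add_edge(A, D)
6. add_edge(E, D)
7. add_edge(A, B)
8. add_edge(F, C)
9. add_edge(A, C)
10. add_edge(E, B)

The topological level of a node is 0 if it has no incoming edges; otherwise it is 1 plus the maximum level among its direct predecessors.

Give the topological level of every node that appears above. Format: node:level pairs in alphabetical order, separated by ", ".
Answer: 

Answer: A:1, B:2, C:3, D:2, E:0, F:1

Derivation:
Op 1: add_edge(E, F). Edges now: 1
Op 2: add_edge(D, C). Edges now: 2
Op 3: add_edge(B, C). Edges now: 3
Op 4: add_edge(E, A). Edges now: 4
Op 5: add_edge(A, D). Edges now: 5
Op 6: add_edge(E, D). Edges now: 6
Op 7: add_edge(A, B). Edges now: 7
Op 8: add_edge(F, C). Edges now: 8
Op 9: add_edge(A, C). Edges now: 9
Op 10: add_edge(E, B). Edges now: 10
Compute levels (Kahn BFS):
  sources (in-degree 0): E
  process E: level=0
    E->A: in-degree(A)=0, level(A)=1, enqueue
    E->B: in-degree(B)=1, level(B)>=1
    E->D: in-degree(D)=1, level(D)>=1
    E->F: in-degree(F)=0, level(F)=1, enqueue
  process A: level=1
    A->B: in-degree(B)=0, level(B)=2, enqueue
    A->C: in-degree(C)=3, level(C)>=2
    A->D: in-degree(D)=0, level(D)=2, enqueue
  process F: level=1
    F->C: in-degree(C)=2, level(C)>=2
  process B: level=2
    B->C: in-degree(C)=1, level(C)>=3
  process D: level=2
    D->C: in-degree(C)=0, level(C)=3, enqueue
  process C: level=3
All levels: A:1, B:2, C:3, D:2, E:0, F:1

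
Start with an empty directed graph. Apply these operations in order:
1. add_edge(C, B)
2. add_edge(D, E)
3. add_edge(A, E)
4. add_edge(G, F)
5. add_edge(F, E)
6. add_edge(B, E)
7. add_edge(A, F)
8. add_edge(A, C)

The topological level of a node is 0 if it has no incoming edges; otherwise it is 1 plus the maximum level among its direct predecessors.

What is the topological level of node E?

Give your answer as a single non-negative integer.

Op 1: add_edge(C, B). Edges now: 1
Op 2: add_edge(D, E). Edges now: 2
Op 3: add_edge(A, E). Edges now: 3
Op 4: add_edge(G, F). Edges now: 4
Op 5: add_edge(F, E). Edges now: 5
Op 6: add_edge(B, E). Edges now: 6
Op 7: add_edge(A, F). Edges now: 7
Op 8: add_edge(A, C). Edges now: 8
Compute levels (Kahn BFS):
  sources (in-degree 0): A, D, G
  process A: level=0
    A->C: in-degree(C)=0, level(C)=1, enqueue
    A->E: in-degree(E)=3, level(E)>=1
    A->F: in-degree(F)=1, level(F)>=1
  process D: level=0
    D->E: in-degree(E)=2, level(E)>=1
  process G: level=0
    G->F: in-degree(F)=0, level(F)=1, enqueue
  process C: level=1
    C->B: in-degree(B)=0, level(B)=2, enqueue
  process F: level=1
    F->E: in-degree(E)=1, level(E)>=2
  process B: level=2
    B->E: in-degree(E)=0, level(E)=3, enqueue
  process E: level=3
All levels: A:0, B:2, C:1, D:0, E:3, F:1, G:0
level(E) = 3

Answer: 3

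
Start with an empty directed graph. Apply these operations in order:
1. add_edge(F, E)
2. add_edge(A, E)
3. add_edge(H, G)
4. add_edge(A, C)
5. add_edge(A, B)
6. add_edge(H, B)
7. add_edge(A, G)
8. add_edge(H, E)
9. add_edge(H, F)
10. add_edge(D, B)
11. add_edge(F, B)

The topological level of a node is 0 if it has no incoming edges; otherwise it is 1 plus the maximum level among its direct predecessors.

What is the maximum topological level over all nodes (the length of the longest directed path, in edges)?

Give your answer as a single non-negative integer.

Op 1: add_edge(F, E). Edges now: 1
Op 2: add_edge(A, E). Edges now: 2
Op 3: add_edge(H, G). Edges now: 3
Op 4: add_edge(A, C). Edges now: 4
Op 5: add_edge(A, B). Edges now: 5
Op 6: add_edge(H, B). Edges now: 6
Op 7: add_edge(A, G). Edges now: 7
Op 8: add_edge(H, E). Edges now: 8
Op 9: add_edge(H, F). Edges now: 9
Op 10: add_edge(D, B). Edges now: 10
Op 11: add_edge(F, B). Edges now: 11
Compute levels (Kahn BFS):
  sources (in-degree 0): A, D, H
  process A: level=0
    A->B: in-degree(B)=3, level(B)>=1
    A->C: in-degree(C)=0, level(C)=1, enqueue
    A->E: in-degree(E)=2, level(E)>=1
    A->G: in-degree(G)=1, level(G)>=1
  process D: level=0
    D->B: in-degree(B)=2, level(B)>=1
  process H: level=0
    H->B: in-degree(B)=1, level(B)>=1
    H->E: in-degree(E)=1, level(E)>=1
    H->F: in-degree(F)=0, level(F)=1, enqueue
    H->G: in-degree(G)=0, level(G)=1, enqueue
  process C: level=1
  process F: level=1
    F->B: in-degree(B)=0, level(B)=2, enqueue
    F->E: in-degree(E)=0, level(E)=2, enqueue
  process G: level=1
  process B: level=2
  process E: level=2
All levels: A:0, B:2, C:1, D:0, E:2, F:1, G:1, H:0
max level = 2

Answer: 2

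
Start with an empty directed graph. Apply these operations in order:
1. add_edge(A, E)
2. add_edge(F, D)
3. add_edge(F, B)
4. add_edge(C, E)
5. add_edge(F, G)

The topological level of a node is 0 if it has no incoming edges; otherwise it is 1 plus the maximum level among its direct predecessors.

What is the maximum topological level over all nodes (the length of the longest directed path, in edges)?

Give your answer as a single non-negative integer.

Op 1: add_edge(A, E). Edges now: 1
Op 2: add_edge(F, D). Edges now: 2
Op 3: add_edge(F, B). Edges now: 3
Op 4: add_edge(C, E). Edges now: 4
Op 5: add_edge(F, G). Edges now: 5
Compute levels (Kahn BFS):
  sources (in-degree 0): A, C, F
  process A: level=0
    A->E: in-degree(E)=1, level(E)>=1
  process C: level=0
    C->E: in-degree(E)=0, level(E)=1, enqueue
  process F: level=0
    F->B: in-degree(B)=0, level(B)=1, enqueue
    F->D: in-degree(D)=0, level(D)=1, enqueue
    F->G: in-degree(G)=0, level(G)=1, enqueue
  process E: level=1
  process B: level=1
  process D: level=1
  process G: level=1
All levels: A:0, B:1, C:0, D:1, E:1, F:0, G:1
max level = 1

Answer: 1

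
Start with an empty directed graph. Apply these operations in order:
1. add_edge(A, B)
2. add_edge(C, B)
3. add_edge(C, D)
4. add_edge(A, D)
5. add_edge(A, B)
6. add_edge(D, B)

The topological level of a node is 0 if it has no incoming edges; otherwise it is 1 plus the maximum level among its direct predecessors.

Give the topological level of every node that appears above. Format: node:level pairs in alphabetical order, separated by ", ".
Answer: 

Op 1: add_edge(A, B). Edges now: 1
Op 2: add_edge(C, B). Edges now: 2
Op 3: add_edge(C, D). Edges now: 3
Op 4: add_edge(A, D). Edges now: 4
Op 5: add_edge(A, B) (duplicate, no change). Edges now: 4
Op 6: add_edge(D, B). Edges now: 5
Compute levels (Kahn BFS):
  sources (in-degree 0): A, C
  process A: level=0
    A->B: in-degree(B)=2, level(B)>=1
    A->D: in-degree(D)=1, level(D)>=1
  process C: level=0
    C->B: in-degree(B)=1, level(B)>=1
    C->D: in-degree(D)=0, level(D)=1, enqueue
  process D: level=1
    D->B: in-degree(B)=0, level(B)=2, enqueue
  process B: level=2
All levels: A:0, B:2, C:0, D:1

Answer: A:0, B:2, C:0, D:1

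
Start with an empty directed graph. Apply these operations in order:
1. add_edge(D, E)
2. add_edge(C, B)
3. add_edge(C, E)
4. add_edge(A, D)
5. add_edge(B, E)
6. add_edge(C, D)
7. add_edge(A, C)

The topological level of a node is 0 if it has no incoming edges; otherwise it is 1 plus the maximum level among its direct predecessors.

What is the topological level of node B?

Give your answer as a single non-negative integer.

Op 1: add_edge(D, E). Edges now: 1
Op 2: add_edge(C, B). Edges now: 2
Op 3: add_edge(C, E). Edges now: 3
Op 4: add_edge(A, D). Edges now: 4
Op 5: add_edge(B, E). Edges now: 5
Op 6: add_edge(C, D). Edges now: 6
Op 7: add_edge(A, C). Edges now: 7
Compute levels (Kahn BFS):
  sources (in-degree 0): A
  process A: level=0
    A->C: in-degree(C)=0, level(C)=1, enqueue
    A->D: in-degree(D)=1, level(D)>=1
  process C: level=1
    C->B: in-degree(B)=0, level(B)=2, enqueue
    C->D: in-degree(D)=0, level(D)=2, enqueue
    C->E: in-degree(E)=2, level(E)>=2
  process B: level=2
    B->E: in-degree(E)=1, level(E)>=3
  process D: level=2
    D->E: in-degree(E)=0, level(E)=3, enqueue
  process E: level=3
All levels: A:0, B:2, C:1, D:2, E:3
level(B) = 2

Answer: 2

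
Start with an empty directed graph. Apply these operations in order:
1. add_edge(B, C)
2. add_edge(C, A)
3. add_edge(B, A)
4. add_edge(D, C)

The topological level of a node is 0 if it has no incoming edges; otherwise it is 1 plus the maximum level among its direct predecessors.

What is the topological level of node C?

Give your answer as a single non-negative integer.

Answer: 1

Derivation:
Op 1: add_edge(B, C). Edges now: 1
Op 2: add_edge(C, A). Edges now: 2
Op 3: add_edge(B, A). Edges now: 3
Op 4: add_edge(D, C). Edges now: 4
Compute levels (Kahn BFS):
  sources (in-degree 0): B, D
  process B: level=0
    B->A: in-degree(A)=1, level(A)>=1
    B->C: in-degree(C)=1, level(C)>=1
  process D: level=0
    D->C: in-degree(C)=0, level(C)=1, enqueue
  process C: level=1
    C->A: in-degree(A)=0, level(A)=2, enqueue
  process A: level=2
All levels: A:2, B:0, C:1, D:0
level(C) = 1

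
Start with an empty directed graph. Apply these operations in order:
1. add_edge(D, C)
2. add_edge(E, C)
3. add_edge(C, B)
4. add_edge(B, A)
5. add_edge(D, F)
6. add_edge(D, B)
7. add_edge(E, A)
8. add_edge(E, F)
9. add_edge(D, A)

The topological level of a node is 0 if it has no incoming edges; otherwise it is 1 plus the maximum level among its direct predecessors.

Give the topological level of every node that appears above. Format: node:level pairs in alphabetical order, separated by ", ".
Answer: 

Op 1: add_edge(D, C). Edges now: 1
Op 2: add_edge(E, C). Edges now: 2
Op 3: add_edge(C, B). Edges now: 3
Op 4: add_edge(B, A). Edges now: 4
Op 5: add_edge(D, F). Edges now: 5
Op 6: add_edge(D, B). Edges now: 6
Op 7: add_edge(E, A). Edges now: 7
Op 8: add_edge(E, F). Edges now: 8
Op 9: add_edge(D, A). Edges now: 9
Compute levels (Kahn BFS):
  sources (in-degree 0): D, E
  process D: level=0
    D->A: in-degree(A)=2, level(A)>=1
    D->B: in-degree(B)=1, level(B)>=1
    D->C: in-degree(C)=1, level(C)>=1
    D->F: in-degree(F)=1, level(F)>=1
  process E: level=0
    E->A: in-degree(A)=1, level(A)>=1
    E->C: in-degree(C)=0, level(C)=1, enqueue
    E->F: in-degree(F)=0, level(F)=1, enqueue
  process C: level=1
    C->B: in-degree(B)=0, level(B)=2, enqueue
  process F: level=1
  process B: level=2
    B->A: in-degree(A)=0, level(A)=3, enqueue
  process A: level=3
All levels: A:3, B:2, C:1, D:0, E:0, F:1

Answer: A:3, B:2, C:1, D:0, E:0, F:1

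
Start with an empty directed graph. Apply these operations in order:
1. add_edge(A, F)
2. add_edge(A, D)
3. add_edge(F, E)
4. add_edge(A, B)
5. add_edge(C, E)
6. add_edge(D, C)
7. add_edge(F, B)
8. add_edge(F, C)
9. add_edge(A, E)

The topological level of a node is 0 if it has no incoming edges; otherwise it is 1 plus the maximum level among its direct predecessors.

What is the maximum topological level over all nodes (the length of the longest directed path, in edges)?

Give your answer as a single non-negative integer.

Answer: 3

Derivation:
Op 1: add_edge(A, F). Edges now: 1
Op 2: add_edge(A, D). Edges now: 2
Op 3: add_edge(F, E). Edges now: 3
Op 4: add_edge(A, B). Edges now: 4
Op 5: add_edge(C, E). Edges now: 5
Op 6: add_edge(D, C). Edges now: 6
Op 7: add_edge(F, B). Edges now: 7
Op 8: add_edge(F, C). Edges now: 8
Op 9: add_edge(A, E). Edges now: 9
Compute levels (Kahn BFS):
  sources (in-degree 0): A
  process A: level=0
    A->B: in-degree(B)=1, level(B)>=1
    A->D: in-degree(D)=0, level(D)=1, enqueue
    A->E: in-degree(E)=2, level(E)>=1
    A->F: in-degree(F)=0, level(F)=1, enqueue
  process D: level=1
    D->C: in-degree(C)=1, level(C)>=2
  process F: level=1
    F->B: in-degree(B)=0, level(B)=2, enqueue
    F->C: in-degree(C)=0, level(C)=2, enqueue
    F->E: in-degree(E)=1, level(E)>=2
  process B: level=2
  process C: level=2
    C->E: in-degree(E)=0, level(E)=3, enqueue
  process E: level=3
All levels: A:0, B:2, C:2, D:1, E:3, F:1
max level = 3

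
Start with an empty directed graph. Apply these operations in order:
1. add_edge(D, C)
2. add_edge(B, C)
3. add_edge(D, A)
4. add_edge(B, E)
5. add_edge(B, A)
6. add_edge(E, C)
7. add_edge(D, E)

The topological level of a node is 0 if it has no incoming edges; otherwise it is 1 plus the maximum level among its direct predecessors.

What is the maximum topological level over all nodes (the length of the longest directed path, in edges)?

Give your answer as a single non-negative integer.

Answer: 2

Derivation:
Op 1: add_edge(D, C). Edges now: 1
Op 2: add_edge(B, C). Edges now: 2
Op 3: add_edge(D, A). Edges now: 3
Op 4: add_edge(B, E). Edges now: 4
Op 5: add_edge(B, A). Edges now: 5
Op 6: add_edge(E, C). Edges now: 6
Op 7: add_edge(D, E). Edges now: 7
Compute levels (Kahn BFS):
  sources (in-degree 0): B, D
  process B: level=0
    B->A: in-degree(A)=1, level(A)>=1
    B->C: in-degree(C)=2, level(C)>=1
    B->E: in-degree(E)=1, level(E)>=1
  process D: level=0
    D->A: in-degree(A)=0, level(A)=1, enqueue
    D->C: in-degree(C)=1, level(C)>=1
    D->E: in-degree(E)=0, level(E)=1, enqueue
  process A: level=1
  process E: level=1
    E->C: in-degree(C)=0, level(C)=2, enqueue
  process C: level=2
All levels: A:1, B:0, C:2, D:0, E:1
max level = 2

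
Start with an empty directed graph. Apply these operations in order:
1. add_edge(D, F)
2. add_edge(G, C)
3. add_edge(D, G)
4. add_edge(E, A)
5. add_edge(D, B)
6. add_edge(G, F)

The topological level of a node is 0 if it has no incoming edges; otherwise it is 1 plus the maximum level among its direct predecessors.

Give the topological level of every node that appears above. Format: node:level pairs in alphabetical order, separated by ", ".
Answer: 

Op 1: add_edge(D, F). Edges now: 1
Op 2: add_edge(G, C). Edges now: 2
Op 3: add_edge(D, G). Edges now: 3
Op 4: add_edge(E, A). Edges now: 4
Op 5: add_edge(D, B). Edges now: 5
Op 6: add_edge(G, F). Edges now: 6
Compute levels (Kahn BFS):
  sources (in-degree 0): D, E
  process D: level=0
    D->B: in-degree(B)=0, level(B)=1, enqueue
    D->F: in-degree(F)=1, level(F)>=1
    D->G: in-degree(G)=0, level(G)=1, enqueue
  process E: level=0
    E->A: in-degree(A)=0, level(A)=1, enqueue
  process B: level=1
  process G: level=1
    G->C: in-degree(C)=0, level(C)=2, enqueue
    G->F: in-degree(F)=0, level(F)=2, enqueue
  process A: level=1
  process C: level=2
  process F: level=2
All levels: A:1, B:1, C:2, D:0, E:0, F:2, G:1

Answer: A:1, B:1, C:2, D:0, E:0, F:2, G:1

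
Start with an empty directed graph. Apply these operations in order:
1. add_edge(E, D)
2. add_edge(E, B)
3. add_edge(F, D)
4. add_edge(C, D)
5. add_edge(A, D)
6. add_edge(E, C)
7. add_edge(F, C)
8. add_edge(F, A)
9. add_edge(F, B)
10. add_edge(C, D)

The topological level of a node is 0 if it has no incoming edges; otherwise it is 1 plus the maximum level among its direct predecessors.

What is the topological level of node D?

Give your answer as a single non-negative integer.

Answer: 2

Derivation:
Op 1: add_edge(E, D). Edges now: 1
Op 2: add_edge(E, B). Edges now: 2
Op 3: add_edge(F, D). Edges now: 3
Op 4: add_edge(C, D). Edges now: 4
Op 5: add_edge(A, D). Edges now: 5
Op 6: add_edge(E, C). Edges now: 6
Op 7: add_edge(F, C). Edges now: 7
Op 8: add_edge(F, A). Edges now: 8
Op 9: add_edge(F, B). Edges now: 9
Op 10: add_edge(C, D) (duplicate, no change). Edges now: 9
Compute levels (Kahn BFS):
  sources (in-degree 0): E, F
  process E: level=0
    E->B: in-degree(B)=1, level(B)>=1
    E->C: in-degree(C)=1, level(C)>=1
    E->D: in-degree(D)=3, level(D)>=1
  process F: level=0
    F->A: in-degree(A)=0, level(A)=1, enqueue
    F->B: in-degree(B)=0, level(B)=1, enqueue
    F->C: in-degree(C)=0, level(C)=1, enqueue
    F->D: in-degree(D)=2, level(D)>=1
  process A: level=1
    A->D: in-degree(D)=1, level(D)>=2
  process B: level=1
  process C: level=1
    C->D: in-degree(D)=0, level(D)=2, enqueue
  process D: level=2
All levels: A:1, B:1, C:1, D:2, E:0, F:0
level(D) = 2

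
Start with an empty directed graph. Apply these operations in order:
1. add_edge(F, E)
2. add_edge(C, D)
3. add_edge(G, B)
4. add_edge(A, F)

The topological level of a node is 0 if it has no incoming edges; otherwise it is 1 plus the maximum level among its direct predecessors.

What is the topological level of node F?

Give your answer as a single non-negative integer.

Op 1: add_edge(F, E). Edges now: 1
Op 2: add_edge(C, D). Edges now: 2
Op 3: add_edge(G, B). Edges now: 3
Op 4: add_edge(A, F). Edges now: 4
Compute levels (Kahn BFS):
  sources (in-degree 0): A, C, G
  process A: level=0
    A->F: in-degree(F)=0, level(F)=1, enqueue
  process C: level=0
    C->D: in-degree(D)=0, level(D)=1, enqueue
  process G: level=0
    G->B: in-degree(B)=0, level(B)=1, enqueue
  process F: level=1
    F->E: in-degree(E)=0, level(E)=2, enqueue
  process D: level=1
  process B: level=1
  process E: level=2
All levels: A:0, B:1, C:0, D:1, E:2, F:1, G:0
level(F) = 1

Answer: 1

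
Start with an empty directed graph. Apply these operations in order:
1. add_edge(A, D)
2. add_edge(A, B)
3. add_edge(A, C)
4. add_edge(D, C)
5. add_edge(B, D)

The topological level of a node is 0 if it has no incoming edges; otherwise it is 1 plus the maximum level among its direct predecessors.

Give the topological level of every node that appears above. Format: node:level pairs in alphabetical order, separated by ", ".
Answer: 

Answer: A:0, B:1, C:3, D:2

Derivation:
Op 1: add_edge(A, D). Edges now: 1
Op 2: add_edge(A, B). Edges now: 2
Op 3: add_edge(A, C). Edges now: 3
Op 4: add_edge(D, C). Edges now: 4
Op 5: add_edge(B, D). Edges now: 5
Compute levels (Kahn BFS):
  sources (in-degree 0): A
  process A: level=0
    A->B: in-degree(B)=0, level(B)=1, enqueue
    A->C: in-degree(C)=1, level(C)>=1
    A->D: in-degree(D)=1, level(D)>=1
  process B: level=1
    B->D: in-degree(D)=0, level(D)=2, enqueue
  process D: level=2
    D->C: in-degree(C)=0, level(C)=3, enqueue
  process C: level=3
All levels: A:0, B:1, C:3, D:2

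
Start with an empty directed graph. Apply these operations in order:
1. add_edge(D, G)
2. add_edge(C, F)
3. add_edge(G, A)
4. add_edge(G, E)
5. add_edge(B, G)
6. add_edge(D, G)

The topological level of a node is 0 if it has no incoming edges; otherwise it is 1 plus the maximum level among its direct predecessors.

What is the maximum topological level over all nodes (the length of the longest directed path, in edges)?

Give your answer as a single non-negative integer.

Op 1: add_edge(D, G). Edges now: 1
Op 2: add_edge(C, F). Edges now: 2
Op 3: add_edge(G, A). Edges now: 3
Op 4: add_edge(G, E). Edges now: 4
Op 5: add_edge(B, G). Edges now: 5
Op 6: add_edge(D, G) (duplicate, no change). Edges now: 5
Compute levels (Kahn BFS):
  sources (in-degree 0): B, C, D
  process B: level=0
    B->G: in-degree(G)=1, level(G)>=1
  process C: level=0
    C->F: in-degree(F)=0, level(F)=1, enqueue
  process D: level=0
    D->G: in-degree(G)=0, level(G)=1, enqueue
  process F: level=1
  process G: level=1
    G->A: in-degree(A)=0, level(A)=2, enqueue
    G->E: in-degree(E)=0, level(E)=2, enqueue
  process A: level=2
  process E: level=2
All levels: A:2, B:0, C:0, D:0, E:2, F:1, G:1
max level = 2

Answer: 2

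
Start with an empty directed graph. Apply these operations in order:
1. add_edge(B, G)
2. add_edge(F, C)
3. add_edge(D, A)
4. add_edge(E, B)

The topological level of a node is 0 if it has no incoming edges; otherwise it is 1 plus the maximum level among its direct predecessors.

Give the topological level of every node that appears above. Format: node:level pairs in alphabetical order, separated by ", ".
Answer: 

Op 1: add_edge(B, G). Edges now: 1
Op 2: add_edge(F, C). Edges now: 2
Op 3: add_edge(D, A). Edges now: 3
Op 4: add_edge(E, B). Edges now: 4
Compute levels (Kahn BFS):
  sources (in-degree 0): D, E, F
  process D: level=0
    D->A: in-degree(A)=0, level(A)=1, enqueue
  process E: level=0
    E->B: in-degree(B)=0, level(B)=1, enqueue
  process F: level=0
    F->C: in-degree(C)=0, level(C)=1, enqueue
  process A: level=1
  process B: level=1
    B->G: in-degree(G)=0, level(G)=2, enqueue
  process C: level=1
  process G: level=2
All levels: A:1, B:1, C:1, D:0, E:0, F:0, G:2

Answer: A:1, B:1, C:1, D:0, E:0, F:0, G:2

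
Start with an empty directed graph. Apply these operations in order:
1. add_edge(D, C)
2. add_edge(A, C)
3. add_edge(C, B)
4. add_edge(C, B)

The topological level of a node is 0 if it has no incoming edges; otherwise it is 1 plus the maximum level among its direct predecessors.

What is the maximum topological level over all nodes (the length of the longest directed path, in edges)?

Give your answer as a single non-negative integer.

Op 1: add_edge(D, C). Edges now: 1
Op 2: add_edge(A, C). Edges now: 2
Op 3: add_edge(C, B). Edges now: 3
Op 4: add_edge(C, B) (duplicate, no change). Edges now: 3
Compute levels (Kahn BFS):
  sources (in-degree 0): A, D
  process A: level=0
    A->C: in-degree(C)=1, level(C)>=1
  process D: level=0
    D->C: in-degree(C)=0, level(C)=1, enqueue
  process C: level=1
    C->B: in-degree(B)=0, level(B)=2, enqueue
  process B: level=2
All levels: A:0, B:2, C:1, D:0
max level = 2

Answer: 2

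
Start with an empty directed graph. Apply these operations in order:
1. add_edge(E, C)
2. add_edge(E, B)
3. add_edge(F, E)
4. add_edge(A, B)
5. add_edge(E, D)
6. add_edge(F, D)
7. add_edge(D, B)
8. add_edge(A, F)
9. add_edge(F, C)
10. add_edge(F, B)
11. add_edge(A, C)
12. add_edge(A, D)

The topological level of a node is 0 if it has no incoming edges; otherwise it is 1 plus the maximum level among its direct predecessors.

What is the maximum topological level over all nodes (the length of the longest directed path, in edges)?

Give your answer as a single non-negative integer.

Answer: 4

Derivation:
Op 1: add_edge(E, C). Edges now: 1
Op 2: add_edge(E, B). Edges now: 2
Op 3: add_edge(F, E). Edges now: 3
Op 4: add_edge(A, B). Edges now: 4
Op 5: add_edge(E, D). Edges now: 5
Op 6: add_edge(F, D). Edges now: 6
Op 7: add_edge(D, B). Edges now: 7
Op 8: add_edge(A, F). Edges now: 8
Op 9: add_edge(F, C). Edges now: 9
Op 10: add_edge(F, B). Edges now: 10
Op 11: add_edge(A, C). Edges now: 11
Op 12: add_edge(A, D). Edges now: 12
Compute levels (Kahn BFS):
  sources (in-degree 0): A
  process A: level=0
    A->B: in-degree(B)=3, level(B)>=1
    A->C: in-degree(C)=2, level(C)>=1
    A->D: in-degree(D)=2, level(D)>=1
    A->F: in-degree(F)=0, level(F)=1, enqueue
  process F: level=1
    F->B: in-degree(B)=2, level(B)>=2
    F->C: in-degree(C)=1, level(C)>=2
    F->D: in-degree(D)=1, level(D)>=2
    F->E: in-degree(E)=0, level(E)=2, enqueue
  process E: level=2
    E->B: in-degree(B)=1, level(B)>=3
    E->C: in-degree(C)=0, level(C)=3, enqueue
    E->D: in-degree(D)=0, level(D)=3, enqueue
  process C: level=3
  process D: level=3
    D->B: in-degree(B)=0, level(B)=4, enqueue
  process B: level=4
All levels: A:0, B:4, C:3, D:3, E:2, F:1
max level = 4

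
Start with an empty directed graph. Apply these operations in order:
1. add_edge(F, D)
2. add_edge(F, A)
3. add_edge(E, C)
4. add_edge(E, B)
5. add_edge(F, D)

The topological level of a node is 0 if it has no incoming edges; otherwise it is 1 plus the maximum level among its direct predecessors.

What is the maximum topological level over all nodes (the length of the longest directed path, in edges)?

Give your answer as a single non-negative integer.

Answer: 1

Derivation:
Op 1: add_edge(F, D). Edges now: 1
Op 2: add_edge(F, A). Edges now: 2
Op 3: add_edge(E, C). Edges now: 3
Op 4: add_edge(E, B). Edges now: 4
Op 5: add_edge(F, D) (duplicate, no change). Edges now: 4
Compute levels (Kahn BFS):
  sources (in-degree 0): E, F
  process E: level=0
    E->B: in-degree(B)=0, level(B)=1, enqueue
    E->C: in-degree(C)=0, level(C)=1, enqueue
  process F: level=0
    F->A: in-degree(A)=0, level(A)=1, enqueue
    F->D: in-degree(D)=0, level(D)=1, enqueue
  process B: level=1
  process C: level=1
  process A: level=1
  process D: level=1
All levels: A:1, B:1, C:1, D:1, E:0, F:0
max level = 1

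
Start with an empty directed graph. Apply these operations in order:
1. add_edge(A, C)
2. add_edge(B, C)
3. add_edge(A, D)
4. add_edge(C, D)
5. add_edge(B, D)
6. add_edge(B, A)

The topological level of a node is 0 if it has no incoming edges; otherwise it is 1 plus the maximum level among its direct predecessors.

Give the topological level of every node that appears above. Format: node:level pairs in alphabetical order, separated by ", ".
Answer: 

Op 1: add_edge(A, C). Edges now: 1
Op 2: add_edge(B, C). Edges now: 2
Op 3: add_edge(A, D). Edges now: 3
Op 4: add_edge(C, D). Edges now: 4
Op 5: add_edge(B, D). Edges now: 5
Op 6: add_edge(B, A). Edges now: 6
Compute levels (Kahn BFS):
  sources (in-degree 0): B
  process B: level=0
    B->A: in-degree(A)=0, level(A)=1, enqueue
    B->C: in-degree(C)=1, level(C)>=1
    B->D: in-degree(D)=2, level(D)>=1
  process A: level=1
    A->C: in-degree(C)=0, level(C)=2, enqueue
    A->D: in-degree(D)=1, level(D)>=2
  process C: level=2
    C->D: in-degree(D)=0, level(D)=3, enqueue
  process D: level=3
All levels: A:1, B:0, C:2, D:3

Answer: A:1, B:0, C:2, D:3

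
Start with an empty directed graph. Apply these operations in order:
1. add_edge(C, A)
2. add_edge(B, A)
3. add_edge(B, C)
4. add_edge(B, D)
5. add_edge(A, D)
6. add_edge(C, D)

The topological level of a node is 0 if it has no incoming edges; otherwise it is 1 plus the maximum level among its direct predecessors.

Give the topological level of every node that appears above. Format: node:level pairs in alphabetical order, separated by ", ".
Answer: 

Op 1: add_edge(C, A). Edges now: 1
Op 2: add_edge(B, A). Edges now: 2
Op 3: add_edge(B, C). Edges now: 3
Op 4: add_edge(B, D). Edges now: 4
Op 5: add_edge(A, D). Edges now: 5
Op 6: add_edge(C, D). Edges now: 6
Compute levels (Kahn BFS):
  sources (in-degree 0): B
  process B: level=0
    B->A: in-degree(A)=1, level(A)>=1
    B->C: in-degree(C)=0, level(C)=1, enqueue
    B->D: in-degree(D)=2, level(D)>=1
  process C: level=1
    C->A: in-degree(A)=0, level(A)=2, enqueue
    C->D: in-degree(D)=1, level(D)>=2
  process A: level=2
    A->D: in-degree(D)=0, level(D)=3, enqueue
  process D: level=3
All levels: A:2, B:0, C:1, D:3

Answer: A:2, B:0, C:1, D:3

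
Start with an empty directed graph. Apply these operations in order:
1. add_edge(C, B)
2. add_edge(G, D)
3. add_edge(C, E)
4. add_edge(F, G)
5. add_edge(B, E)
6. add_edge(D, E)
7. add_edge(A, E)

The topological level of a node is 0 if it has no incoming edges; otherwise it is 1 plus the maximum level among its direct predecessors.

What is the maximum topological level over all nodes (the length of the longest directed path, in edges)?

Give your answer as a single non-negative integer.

Answer: 3

Derivation:
Op 1: add_edge(C, B). Edges now: 1
Op 2: add_edge(G, D). Edges now: 2
Op 3: add_edge(C, E). Edges now: 3
Op 4: add_edge(F, G). Edges now: 4
Op 5: add_edge(B, E). Edges now: 5
Op 6: add_edge(D, E). Edges now: 6
Op 7: add_edge(A, E). Edges now: 7
Compute levels (Kahn BFS):
  sources (in-degree 0): A, C, F
  process A: level=0
    A->E: in-degree(E)=3, level(E)>=1
  process C: level=0
    C->B: in-degree(B)=0, level(B)=1, enqueue
    C->E: in-degree(E)=2, level(E)>=1
  process F: level=0
    F->G: in-degree(G)=0, level(G)=1, enqueue
  process B: level=1
    B->E: in-degree(E)=1, level(E)>=2
  process G: level=1
    G->D: in-degree(D)=0, level(D)=2, enqueue
  process D: level=2
    D->E: in-degree(E)=0, level(E)=3, enqueue
  process E: level=3
All levels: A:0, B:1, C:0, D:2, E:3, F:0, G:1
max level = 3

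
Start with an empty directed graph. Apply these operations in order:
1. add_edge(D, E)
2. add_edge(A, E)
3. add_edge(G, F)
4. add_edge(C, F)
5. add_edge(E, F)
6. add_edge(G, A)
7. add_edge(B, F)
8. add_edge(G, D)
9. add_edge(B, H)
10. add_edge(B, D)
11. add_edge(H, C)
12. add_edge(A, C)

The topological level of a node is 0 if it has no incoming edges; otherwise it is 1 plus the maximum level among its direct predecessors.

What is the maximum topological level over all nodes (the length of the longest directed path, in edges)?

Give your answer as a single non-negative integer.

Answer: 3

Derivation:
Op 1: add_edge(D, E). Edges now: 1
Op 2: add_edge(A, E). Edges now: 2
Op 3: add_edge(G, F). Edges now: 3
Op 4: add_edge(C, F). Edges now: 4
Op 5: add_edge(E, F). Edges now: 5
Op 6: add_edge(G, A). Edges now: 6
Op 7: add_edge(B, F). Edges now: 7
Op 8: add_edge(G, D). Edges now: 8
Op 9: add_edge(B, H). Edges now: 9
Op 10: add_edge(B, D). Edges now: 10
Op 11: add_edge(H, C). Edges now: 11
Op 12: add_edge(A, C). Edges now: 12
Compute levels (Kahn BFS):
  sources (in-degree 0): B, G
  process B: level=0
    B->D: in-degree(D)=1, level(D)>=1
    B->F: in-degree(F)=3, level(F)>=1
    B->H: in-degree(H)=0, level(H)=1, enqueue
  process G: level=0
    G->A: in-degree(A)=0, level(A)=1, enqueue
    G->D: in-degree(D)=0, level(D)=1, enqueue
    G->F: in-degree(F)=2, level(F)>=1
  process H: level=1
    H->C: in-degree(C)=1, level(C)>=2
  process A: level=1
    A->C: in-degree(C)=0, level(C)=2, enqueue
    A->E: in-degree(E)=1, level(E)>=2
  process D: level=1
    D->E: in-degree(E)=0, level(E)=2, enqueue
  process C: level=2
    C->F: in-degree(F)=1, level(F)>=3
  process E: level=2
    E->F: in-degree(F)=0, level(F)=3, enqueue
  process F: level=3
All levels: A:1, B:0, C:2, D:1, E:2, F:3, G:0, H:1
max level = 3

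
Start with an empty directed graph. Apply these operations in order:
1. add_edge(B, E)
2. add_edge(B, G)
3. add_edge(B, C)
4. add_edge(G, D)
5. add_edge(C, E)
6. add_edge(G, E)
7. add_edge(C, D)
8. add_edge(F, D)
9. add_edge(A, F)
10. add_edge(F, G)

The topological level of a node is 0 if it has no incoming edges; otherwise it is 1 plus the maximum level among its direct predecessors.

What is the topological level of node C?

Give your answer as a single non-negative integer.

Op 1: add_edge(B, E). Edges now: 1
Op 2: add_edge(B, G). Edges now: 2
Op 3: add_edge(B, C). Edges now: 3
Op 4: add_edge(G, D). Edges now: 4
Op 5: add_edge(C, E). Edges now: 5
Op 6: add_edge(G, E). Edges now: 6
Op 7: add_edge(C, D). Edges now: 7
Op 8: add_edge(F, D). Edges now: 8
Op 9: add_edge(A, F). Edges now: 9
Op 10: add_edge(F, G). Edges now: 10
Compute levels (Kahn BFS):
  sources (in-degree 0): A, B
  process A: level=0
    A->F: in-degree(F)=0, level(F)=1, enqueue
  process B: level=0
    B->C: in-degree(C)=0, level(C)=1, enqueue
    B->E: in-degree(E)=2, level(E)>=1
    B->G: in-degree(G)=1, level(G)>=1
  process F: level=1
    F->D: in-degree(D)=2, level(D)>=2
    F->G: in-degree(G)=0, level(G)=2, enqueue
  process C: level=1
    C->D: in-degree(D)=1, level(D)>=2
    C->E: in-degree(E)=1, level(E)>=2
  process G: level=2
    G->D: in-degree(D)=0, level(D)=3, enqueue
    G->E: in-degree(E)=0, level(E)=3, enqueue
  process D: level=3
  process E: level=3
All levels: A:0, B:0, C:1, D:3, E:3, F:1, G:2
level(C) = 1

Answer: 1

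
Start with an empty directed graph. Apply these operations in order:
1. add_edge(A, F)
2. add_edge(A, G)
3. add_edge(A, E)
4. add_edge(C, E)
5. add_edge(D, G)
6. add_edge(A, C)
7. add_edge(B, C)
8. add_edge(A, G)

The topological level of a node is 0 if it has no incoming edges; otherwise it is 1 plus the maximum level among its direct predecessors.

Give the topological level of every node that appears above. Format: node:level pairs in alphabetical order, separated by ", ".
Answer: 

Answer: A:0, B:0, C:1, D:0, E:2, F:1, G:1

Derivation:
Op 1: add_edge(A, F). Edges now: 1
Op 2: add_edge(A, G). Edges now: 2
Op 3: add_edge(A, E). Edges now: 3
Op 4: add_edge(C, E). Edges now: 4
Op 5: add_edge(D, G). Edges now: 5
Op 6: add_edge(A, C). Edges now: 6
Op 7: add_edge(B, C). Edges now: 7
Op 8: add_edge(A, G) (duplicate, no change). Edges now: 7
Compute levels (Kahn BFS):
  sources (in-degree 0): A, B, D
  process A: level=0
    A->C: in-degree(C)=1, level(C)>=1
    A->E: in-degree(E)=1, level(E)>=1
    A->F: in-degree(F)=0, level(F)=1, enqueue
    A->G: in-degree(G)=1, level(G)>=1
  process B: level=0
    B->C: in-degree(C)=0, level(C)=1, enqueue
  process D: level=0
    D->G: in-degree(G)=0, level(G)=1, enqueue
  process F: level=1
  process C: level=1
    C->E: in-degree(E)=0, level(E)=2, enqueue
  process G: level=1
  process E: level=2
All levels: A:0, B:0, C:1, D:0, E:2, F:1, G:1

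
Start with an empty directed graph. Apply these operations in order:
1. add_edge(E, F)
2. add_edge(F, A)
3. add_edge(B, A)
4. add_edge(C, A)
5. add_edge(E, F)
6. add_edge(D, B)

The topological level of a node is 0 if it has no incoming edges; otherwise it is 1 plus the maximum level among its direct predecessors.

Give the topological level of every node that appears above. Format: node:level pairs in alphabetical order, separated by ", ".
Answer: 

Answer: A:2, B:1, C:0, D:0, E:0, F:1

Derivation:
Op 1: add_edge(E, F). Edges now: 1
Op 2: add_edge(F, A). Edges now: 2
Op 3: add_edge(B, A). Edges now: 3
Op 4: add_edge(C, A). Edges now: 4
Op 5: add_edge(E, F) (duplicate, no change). Edges now: 4
Op 6: add_edge(D, B). Edges now: 5
Compute levels (Kahn BFS):
  sources (in-degree 0): C, D, E
  process C: level=0
    C->A: in-degree(A)=2, level(A)>=1
  process D: level=0
    D->B: in-degree(B)=0, level(B)=1, enqueue
  process E: level=0
    E->F: in-degree(F)=0, level(F)=1, enqueue
  process B: level=1
    B->A: in-degree(A)=1, level(A)>=2
  process F: level=1
    F->A: in-degree(A)=0, level(A)=2, enqueue
  process A: level=2
All levels: A:2, B:1, C:0, D:0, E:0, F:1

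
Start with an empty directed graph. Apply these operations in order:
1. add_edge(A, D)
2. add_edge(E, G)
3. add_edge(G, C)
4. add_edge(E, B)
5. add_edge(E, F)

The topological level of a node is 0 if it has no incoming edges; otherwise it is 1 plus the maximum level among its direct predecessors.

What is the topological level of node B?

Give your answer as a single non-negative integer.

Op 1: add_edge(A, D). Edges now: 1
Op 2: add_edge(E, G). Edges now: 2
Op 3: add_edge(G, C). Edges now: 3
Op 4: add_edge(E, B). Edges now: 4
Op 5: add_edge(E, F). Edges now: 5
Compute levels (Kahn BFS):
  sources (in-degree 0): A, E
  process A: level=0
    A->D: in-degree(D)=0, level(D)=1, enqueue
  process E: level=0
    E->B: in-degree(B)=0, level(B)=1, enqueue
    E->F: in-degree(F)=0, level(F)=1, enqueue
    E->G: in-degree(G)=0, level(G)=1, enqueue
  process D: level=1
  process B: level=1
  process F: level=1
  process G: level=1
    G->C: in-degree(C)=0, level(C)=2, enqueue
  process C: level=2
All levels: A:0, B:1, C:2, D:1, E:0, F:1, G:1
level(B) = 1

Answer: 1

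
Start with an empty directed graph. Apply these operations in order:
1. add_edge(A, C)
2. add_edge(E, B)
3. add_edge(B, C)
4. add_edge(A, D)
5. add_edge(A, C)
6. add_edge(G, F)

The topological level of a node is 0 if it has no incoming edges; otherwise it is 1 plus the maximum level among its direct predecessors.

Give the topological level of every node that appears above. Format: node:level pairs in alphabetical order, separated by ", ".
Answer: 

Op 1: add_edge(A, C). Edges now: 1
Op 2: add_edge(E, B). Edges now: 2
Op 3: add_edge(B, C). Edges now: 3
Op 4: add_edge(A, D). Edges now: 4
Op 5: add_edge(A, C) (duplicate, no change). Edges now: 4
Op 6: add_edge(G, F). Edges now: 5
Compute levels (Kahn BFS):
  sources (in-degree 0): A, E, G
  process A: level=0
    A->C: in-degree(C)=1, level(C)>=1
    A->D: in-degree(D)=0, level(D)=1, enqueue
  process E: level=0
    E->B: in-degree(B)=0, level(B)=1, enqueue
  process G: level=0
    G->F: in-degree(F)=0, level(F)=1, enqueue
  process D: level=1
  process B: level=1
    B->C: in-degree(C)=0, level(C)=2, enqueue
  process F: level=1
  process C: level=2
All levels: A:0, B:1, C:2, D:1, E:0, F:1, G:0

Answer: A:0, B:1, C:2, D:1, E:0, F:1, G:0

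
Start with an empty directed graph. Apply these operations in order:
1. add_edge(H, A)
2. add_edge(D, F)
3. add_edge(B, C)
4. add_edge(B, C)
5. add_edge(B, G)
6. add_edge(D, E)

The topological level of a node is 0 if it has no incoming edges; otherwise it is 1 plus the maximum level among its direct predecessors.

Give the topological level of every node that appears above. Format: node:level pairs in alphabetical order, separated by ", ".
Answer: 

Op 1: add_edge(H, A). Edges now: 1
Op 2: add_edge(D, F). Edges now: 2
Op 3: add_edge(B, C). Edges now: 3
Op 4: add_edge(B, C) (duplicate, no change). Edges now: 3
Op 5: add_edge(B, G). Edges now: 4
Op 6: add_edge(D, E). Edges now: 5
Compute levels (Kahn BFS):
  sources (in-degree 0): B, D, H
  process B: level=0
    B->C: in-degree(C)=0, level(C)=1, enqueue
    B->G: in-degree(G)=0, level(G)=1, enqueue
  process D: level=0
    D->E: in-degree(E)=0, level(E)=1, enqueue
    D->F: in-degree(F)=0, level(F)=1, enqueue
  process H: level=0
    H->A: in-degree(A)=0, level(A)=1, enqueue
  process C: level=1
  process G: level=1
  process E: level=1
  process F: level=1
  process A: level=1
All levels: A:1, B:0, C:1, D:0, E:1, F:1, G:1, H:0

Answer: A:1, B:0, C:1, D:0, E:1, F:1, G:1, H:0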